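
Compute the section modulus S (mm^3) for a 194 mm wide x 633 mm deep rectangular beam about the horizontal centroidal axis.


S = b * h^2 / 6
= 194 * 633^2 / 6
= 194 * 400689 / 6
= 12955611.0 mm^3

12955611.0 mm^3


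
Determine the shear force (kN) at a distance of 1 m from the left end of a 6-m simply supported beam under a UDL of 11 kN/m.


R_A = w * L / 2 = 11 * 6 / 2 = 33.0 kN
V(x) = R_A - w * x = 33.0 - 11 * 1
= 22.0 kN

22.0 kN


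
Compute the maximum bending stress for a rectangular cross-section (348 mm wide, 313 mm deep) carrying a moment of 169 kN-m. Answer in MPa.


I = b * h^3 / 12 = 348 * 313^3 / 12 = 889264613.0 mm^4
y = h / 2 = 313 / 2 = 156.5 mm
M = 169 kN-m = 169000000.0 N-mm
sigma = M * y / I = 169000000.0 * 156.5 / 889264613.0
= 29.74 MPa

29.74 MPa


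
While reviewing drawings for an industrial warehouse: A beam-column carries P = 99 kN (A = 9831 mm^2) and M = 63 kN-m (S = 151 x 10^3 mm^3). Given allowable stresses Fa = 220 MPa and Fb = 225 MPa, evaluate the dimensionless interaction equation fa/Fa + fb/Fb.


f_a = P / A = 99000.0 / 9831 = 10.0702 MPa
f_b = M / S = 63000000.0 / 151000.0 = 417.2185 MPa
Ratio = f_a / Fa + f_b / Fb
= 10.0702 / 220 + 417.2185 / 225
= 1.9001 (dimensionless)

1.9001 (dimensionless)


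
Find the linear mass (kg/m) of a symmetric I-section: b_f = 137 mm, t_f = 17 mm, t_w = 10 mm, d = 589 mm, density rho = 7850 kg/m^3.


A_flanges = 2 * 137 * 17 = 4658 mm^2
A_web = (589 - 2 * 17) * 10 = 5550 mm^2
A_total = 4658 + 5550 = 10208 mm^2 = 0.010208 m^2
Weight = rho * A = 7850 * 0.010208 = 80.1328 kg/m

80.1328 kg/m


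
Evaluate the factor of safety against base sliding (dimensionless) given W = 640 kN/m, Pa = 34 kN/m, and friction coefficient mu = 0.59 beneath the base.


Resisting force = mu * W = 0.59 * 640 = 377.6 kN/m
FOS = Resisting / Driving = 377.6 / 34
= 11.1059 (dimensionless)

11.1059 (dimensionless)


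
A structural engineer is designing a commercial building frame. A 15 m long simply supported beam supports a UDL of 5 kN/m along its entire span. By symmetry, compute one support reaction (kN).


Total load = w * L = 5 * 15 = 75 kN
By symmetry, each reaction R = total / 2 = 75 / 2 = 37.5 kN

37.5 kN


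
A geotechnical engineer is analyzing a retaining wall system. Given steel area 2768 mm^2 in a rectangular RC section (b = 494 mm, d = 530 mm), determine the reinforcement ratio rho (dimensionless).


rho = As / (b * d)
= 2768 / (494 * 530)
= 2768 / 261820
= 0.010572 (dimensionless)

0.010572 (dimensionless)


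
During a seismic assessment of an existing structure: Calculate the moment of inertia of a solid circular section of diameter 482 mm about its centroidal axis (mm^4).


r = d / 2 = 482 / 2 = 241.0 mm
I = pi * r^4 / 4 = pi * 241.0^4 / 4
= 2649464175.81 mm^4

2649464175.81 mm^4


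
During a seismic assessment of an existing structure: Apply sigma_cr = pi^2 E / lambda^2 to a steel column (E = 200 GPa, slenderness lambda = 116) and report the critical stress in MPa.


sigma_cr = pi^2 * E / lambda^2
= 9.8696 * 200000.0 / 116^2
= 9.8696 * 200000.0 / 13456
= 146.6945 MPa

146.6945 MPa


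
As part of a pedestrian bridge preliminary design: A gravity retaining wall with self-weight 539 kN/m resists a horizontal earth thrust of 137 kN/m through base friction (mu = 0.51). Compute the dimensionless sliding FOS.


Resisting force = mu * W = 0.51 * 539 = 274.89 kN/m
FOS = Resisting / Driving = 274.89 / 137
= 2.0065 (dimensionless)

2.0065 (dimensionless)


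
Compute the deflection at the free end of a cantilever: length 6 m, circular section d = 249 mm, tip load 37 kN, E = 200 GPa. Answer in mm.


I = pi * d^4 / 64 = pi * 249^4 / 64 = 188697995.64 mm^4
L = 6000.0 mm, P = 37000.0 N, E = 200000.0 MPa
delta = P * L^3 / (3 * E * I)
= 37000.0 * 6000.0^3 / (3 * 200000.0 * 188697995.64)
= 70.589 mm

70.589 mm


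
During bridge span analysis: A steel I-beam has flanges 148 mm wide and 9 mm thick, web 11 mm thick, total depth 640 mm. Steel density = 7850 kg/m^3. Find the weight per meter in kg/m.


A_flanges = 2 * 148 * 9 = 2664 mm^2
A_web = (640 - 2 * 9) * 11 = 6842 mm^2
A_total = 2664 + 6842 = 9506 mm^2 = 0.009506 m^2
Weight = rho * A = 7850 * 0.009506 = 74.6221 kg/m

74.6221 kg/m


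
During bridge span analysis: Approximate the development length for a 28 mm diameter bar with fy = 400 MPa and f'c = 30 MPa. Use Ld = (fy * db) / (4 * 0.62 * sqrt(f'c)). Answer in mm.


Ld = (fy * db) / (4 * 0.62 * sqrt(f'c))
= (400 * 28) / (4 * 0.62 * sqrt(30))
= 11200 / 13.5835
= 824.53 mm

824.53 mm


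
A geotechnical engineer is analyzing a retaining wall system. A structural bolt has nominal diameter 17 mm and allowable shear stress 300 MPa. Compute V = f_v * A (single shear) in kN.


A = pi * d^2 / 4 = pi * 17^2 / 4 = 226.9801 mm^2
V = f_v * A / 1000 = 300 * 226.9801 / 1000
= 68.094 kN

68.094 kN


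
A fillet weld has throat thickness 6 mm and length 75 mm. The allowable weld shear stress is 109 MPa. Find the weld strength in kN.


Strength = throat * length * allowable stress
= 6 * 75 * 109 N
= 49050 N
= 49.05 kN

49.05 kN


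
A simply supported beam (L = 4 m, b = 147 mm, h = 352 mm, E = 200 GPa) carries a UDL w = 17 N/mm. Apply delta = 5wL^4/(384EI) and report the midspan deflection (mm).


I = 147 * 352^3 / 12 = 534274048.0 mm^4
L = 4000.0 mm, w = 17 N/mm, E = 200000.0 MPa
delta = 5 * w * L^4 / (384 * E * I)
= 5 * 17 * 4000.0^4 / (384 * 200000.0 * 534274048.0)
= 0.5303 mm

0.5303 mm


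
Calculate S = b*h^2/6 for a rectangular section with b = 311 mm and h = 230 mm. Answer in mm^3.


S = b * h^2 / 6
= 311 * 230^2 / 6
= 311 * 52900 / 6
= 2741983.33 mm^3

2741983.33 mm^3


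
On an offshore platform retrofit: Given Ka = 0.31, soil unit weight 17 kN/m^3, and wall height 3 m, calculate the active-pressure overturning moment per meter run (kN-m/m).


Pa = 0.5 * Ka * gamma * H^2
= 0.5 * 0.31 * 17 * 3^2
= 23.715 kN/m
Arm = H / 3 = 3 / 3 = 1.0 m
Mo = Pa * arm = Pa * H / 3 = 23.715 * 3 / 3 = 23.715 kN-m/m

23.715 kN-m/m


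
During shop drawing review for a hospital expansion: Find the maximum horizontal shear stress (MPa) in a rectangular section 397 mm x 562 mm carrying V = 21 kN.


A = b * h = 397 * 562 = 223114 mm^2
V = 21 kN = 21000.0 N
tau_max = 1.5 * V / A = 1.5 * 21000.0 / 223114
= 0.1412 MPa

0.1412 MPa


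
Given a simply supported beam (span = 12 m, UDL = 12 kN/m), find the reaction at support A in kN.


Total load = w * L = 12 * 12 = 144 kN
By symmetry, each reaction R = total / 2 = 144 / 2 = 72.0 kN

72.0 kN


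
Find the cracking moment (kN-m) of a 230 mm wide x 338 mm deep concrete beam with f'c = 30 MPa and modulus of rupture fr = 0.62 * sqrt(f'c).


fr = 0.62 * sqrt(30) = 0.62 * 5.4772 = 3.3959 MPa
I = 230 * 338^3 / 12 = 740110713.33 mm^4
y_t = 169.0 mm
M_cr = fr * I / y_t = 3.3959 * 740110713.33 / 169.0 N-mm
= 14.8718 kN-m

14.8718 kN-m


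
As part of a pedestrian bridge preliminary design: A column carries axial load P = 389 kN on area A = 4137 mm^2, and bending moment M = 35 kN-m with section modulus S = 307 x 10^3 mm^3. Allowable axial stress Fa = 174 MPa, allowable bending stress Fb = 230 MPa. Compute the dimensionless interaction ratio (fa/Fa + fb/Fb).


f_a = P / A = 389000.0 / 4137 = 94.0295 MPa
f_b = M / S = 35000000.0 / 307000.0 = 114.0065 MPa
Ratio = f_a / Fa + f_b / Fb
= 94.0295 / 174 + 114.0065 / 230
= 1.0361 (dimensionless)

1.0361 (dimensionless)


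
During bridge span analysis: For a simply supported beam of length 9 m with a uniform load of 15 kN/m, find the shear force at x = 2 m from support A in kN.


R_A = w * L / 2 = 15 * 9 / 2 = 67.5 kN
V(x) = R_A - w * x = 67.5 - 15 * 2
= 37.5 kN

37.5 kN


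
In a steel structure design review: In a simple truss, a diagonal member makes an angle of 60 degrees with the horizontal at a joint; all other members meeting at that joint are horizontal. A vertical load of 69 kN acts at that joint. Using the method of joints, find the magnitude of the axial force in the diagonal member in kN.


At the joint, only the diagonal has a vertical component, so vertical equilibrium gives:
F * sin(60) = 69
F = 69 / sin(60)
= 69 / 0.866025
= 79.67 kN

79.67 kN


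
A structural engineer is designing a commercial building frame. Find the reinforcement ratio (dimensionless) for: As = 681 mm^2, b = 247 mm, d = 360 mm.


rho = As / (b * d)
= 681 / (247 * 360)
= 681 / 88920
= 0.007659 (dimensionless)

0.007659 (dimensionless)


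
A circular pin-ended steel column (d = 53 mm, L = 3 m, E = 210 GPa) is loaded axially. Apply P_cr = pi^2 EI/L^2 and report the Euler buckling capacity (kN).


I = pi * d^4 / 64 = 387323.08 mm^4
L = 3000.0 mm
P_cr = pi^2 * E * I / L^2
= 9.8696 * 210000.0 * 387323.08 / 3000.0^2
= 89196.93 N = 89.1969 kN

89.1969 kN


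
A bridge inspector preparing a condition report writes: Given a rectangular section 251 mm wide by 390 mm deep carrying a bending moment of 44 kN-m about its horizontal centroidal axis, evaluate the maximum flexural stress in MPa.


I = b * h^3 / 12 = 251 * 390^3 / 12 = 1240755750.0 mm^4
y = h / 2 = 390 / 2 = 195.0 mm
M = 44 kN-m = 44000000.0 N-mm
sigma = M * y / I = 44000000.0 * 195.0 / 1240755750.0
= 6.92 MPa

6.92 MPa


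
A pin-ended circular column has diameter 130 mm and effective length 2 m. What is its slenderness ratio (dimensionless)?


Radius of gyration r = d / 4 = 130 / 4 = 32.5 mm
L_eff = 2000.0 mm
Slenderness ratio = L / r = 2000.0 / 32.5 = 61.54 (dimensionless)

61.54 (dimensionless)


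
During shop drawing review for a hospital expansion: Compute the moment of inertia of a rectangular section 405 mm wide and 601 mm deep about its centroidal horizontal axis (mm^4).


I = b * h^3 / 12
= 405 * 601^3 / 12
= 405 * 217081801 / 12
= 7326510783.75 mm^4

7326510783.75 mm^4


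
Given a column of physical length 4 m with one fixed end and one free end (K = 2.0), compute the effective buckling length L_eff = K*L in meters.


L_eff = K * L
= 2.0 * 4
= 8.0 m

8.0 m


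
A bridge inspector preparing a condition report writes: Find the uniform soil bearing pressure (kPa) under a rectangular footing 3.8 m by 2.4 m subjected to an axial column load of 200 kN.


A = 3.8 * 2.4 = 9.12 m^2
q = P / A = 200 / 9.12
= 21.9298 kPa

21.9298 kPa


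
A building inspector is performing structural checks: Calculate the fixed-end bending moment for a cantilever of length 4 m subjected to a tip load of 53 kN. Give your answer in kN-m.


For a cantilever with a point load at the free end:
M_max = P * L = 53 * 4 = 212 kN-m

212 kN-m


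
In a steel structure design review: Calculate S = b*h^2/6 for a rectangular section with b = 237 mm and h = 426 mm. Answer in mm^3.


S = b * h^2 / 6
= 237 * 426^2 / 6
= 237 * 181476 / 6
= 7168302.0 mm^3

7168302.0 mm^3


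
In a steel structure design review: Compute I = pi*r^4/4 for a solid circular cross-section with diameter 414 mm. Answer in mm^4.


r = d / 2 = 414 / 2 = 207.0 mm
I = pi * r^4 / 4 = pi * 207.0^4 / 4
= 1442019931.44 mm^4

1442019931.44 mm^4


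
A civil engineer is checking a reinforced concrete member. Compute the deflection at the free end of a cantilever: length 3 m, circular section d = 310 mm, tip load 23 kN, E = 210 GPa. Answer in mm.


I = pi * d^4 / 64 = pi * 310^4 / 64 = 453332310.79 mm^4
L = 3000.0 mm, P = 23000.0 N, E = 210000.0 MPa
delta = P * L^3 / (3 * E * I)
= 23000.0 * 3000.0^3 / (3 * 210000.0 * 453332310.79)
= 2.1744 mm

2.1744 mm


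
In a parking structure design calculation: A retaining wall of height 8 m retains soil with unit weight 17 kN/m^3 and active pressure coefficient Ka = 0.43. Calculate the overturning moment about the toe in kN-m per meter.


Pa = 0.5 * Ka * gamma * H^2
= 0.5 * 0.43 * 17 * 8^2
= 233.92 kN/m
Arm = H / 3 = 8 / 3 = 2.6667 m
Mo = Pa * arm = Pa * H / 3 = 233.92 * 8 / 3 = 623.7867 kN-m/m

623.7867 kN-m/m


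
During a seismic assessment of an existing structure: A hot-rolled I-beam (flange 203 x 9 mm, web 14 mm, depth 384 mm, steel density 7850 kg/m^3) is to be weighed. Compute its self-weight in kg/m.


A_flanges = 2 * 203 * 9 = 3654 mm^2
A_web = (384 - 2 * 9) * 14 = 5124 mm^2
A_total = 3654 + 5124 = 8778 mm^2 = 0.008778 m^2
Weight = rho * A = 7850 * 0.008778 = 68.9073 kg/m

68.9073 kg/m


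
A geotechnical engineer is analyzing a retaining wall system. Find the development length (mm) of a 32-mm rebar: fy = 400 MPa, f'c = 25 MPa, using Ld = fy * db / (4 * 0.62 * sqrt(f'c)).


Ld = (fy * db) / (4 * 0.62 * sqrt(f'c))
= (400 * 32) / (4 * 0.62 * sqrt(25))
= 12800 / 12.4
= 1032.26 mm

1032.26 mm


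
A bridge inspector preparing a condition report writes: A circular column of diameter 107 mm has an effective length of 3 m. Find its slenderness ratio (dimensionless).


Radius of gyration r = d / 4 = 107 / 4 = 26.75 mm
L_eff = 3000.0 mm
Slenderness ratio = L / r = 3000.0 / 26.75 = 112.15 (dimensionless)

112.15 (dimensionless)


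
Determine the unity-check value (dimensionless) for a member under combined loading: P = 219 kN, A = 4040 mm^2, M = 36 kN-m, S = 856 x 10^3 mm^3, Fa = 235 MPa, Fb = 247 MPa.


f_a = P / A = 219000.0 / 4040 = 54.2079 MPa
f_b = M / S = 36000000.0 / 856000.0 = 42.0561 MPa
Ratio = f_a / Fa + f_b / Fb
= 54.2079 / 235 + 42.0561 / 247
= 0.4009 (dimensionless)

0.4009 (dimensionless)


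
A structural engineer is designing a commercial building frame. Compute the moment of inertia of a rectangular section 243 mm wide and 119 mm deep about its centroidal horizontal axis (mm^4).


I = b * h^3 / 12
= 243 * 119^3 / 12
= 243 * 1685159 / 12
= 34124469.75 mm^4

34124469.75 mm^4


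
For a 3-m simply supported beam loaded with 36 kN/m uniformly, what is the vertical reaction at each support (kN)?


Total load = w * L = 36 * 3 = 108 kN
By symmetry, each reaction R = total / 2 = 108 / 2 = 54.0 kN

54.0 kN


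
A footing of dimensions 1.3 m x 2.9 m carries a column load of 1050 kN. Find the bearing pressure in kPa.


A = 1.3 * 2.9 = 3.77 m^2
q = P / A = 1050 / 3.77
= 278.5146 kPa

278.5146 kPa


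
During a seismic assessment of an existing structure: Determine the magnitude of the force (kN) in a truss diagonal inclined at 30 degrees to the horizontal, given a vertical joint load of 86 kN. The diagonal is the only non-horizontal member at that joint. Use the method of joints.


At the joint, only the diagonal has a vertical component, so vertical equilibrium gives:
F * sin(30) = 86
F = 86 / sin(30)
= 86 / 0.5
= 172.0 kN

172.0 kN


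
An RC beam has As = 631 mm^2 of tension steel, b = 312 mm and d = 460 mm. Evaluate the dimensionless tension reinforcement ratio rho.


rho = As / (b * d)
= 631 / (312 * 460)
= 631 / 143520
= 0.004397 (dimensionless)

0.004397 (dimensionless)


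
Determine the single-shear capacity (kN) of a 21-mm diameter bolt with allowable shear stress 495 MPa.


A = pi * d^2 / 4 = pi * 21^2 / 4 = 346.3606 mm^2
V = f_v * A / 1000 = 495 * 346.3606 / 1000
= 171.4485 kN

171.4485 kN


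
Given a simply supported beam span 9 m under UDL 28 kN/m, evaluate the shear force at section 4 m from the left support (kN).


R_A = w * L / 2 = 28 * 9 / 2 = 126.0 kN
V(x) = R_A - w * x = 126.0 - 28 * 4
= 14.0 kN

14.0 kN


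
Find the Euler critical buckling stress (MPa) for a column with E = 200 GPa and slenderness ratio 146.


sigma_cr = pi^2 * E / lambda^2
= 9.8696 * 200000.0 / 146^2
= 9.8696 * 200000.0 / 21316
= 92.6028 MPa

92.6028 MPa


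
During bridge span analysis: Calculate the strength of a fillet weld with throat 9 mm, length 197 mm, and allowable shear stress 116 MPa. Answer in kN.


Strength = throat * length * allowable stress
= 9 * 197 * 116 N
= 205668 N
= 205.67 kN

205.67 kN


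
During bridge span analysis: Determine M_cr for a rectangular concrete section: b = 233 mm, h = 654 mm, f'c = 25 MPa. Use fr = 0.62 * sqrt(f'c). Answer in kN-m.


fr = 0.62 * sqrt(25) = 0.62 * 5.0 = 3.1 MPa
I = 233 * 654^3 / 12 = 5431351626.0 mm^4
y_t = 327.0 mm
M_cr = fr * I / y_t = 3.1 * 5431351626.0 / 327.0 N-mm
= 51.4899 kN-m

51.4899 kN-m


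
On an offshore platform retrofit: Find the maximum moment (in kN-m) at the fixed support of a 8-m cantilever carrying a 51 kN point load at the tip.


For a cantilever with a point load at the free end:
M_max = P * L = 51 * 8 = 408 kN-m

408 kN-m


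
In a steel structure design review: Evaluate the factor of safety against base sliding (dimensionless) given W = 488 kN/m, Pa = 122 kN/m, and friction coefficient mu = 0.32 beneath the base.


Resisting force = mu * W = 0.32 * 488 = 156.16 kN/m
FOS = Resisting / Driving = 156.16 / 122
= 1.28 (dimensionless)

1.28 (dimensionless)


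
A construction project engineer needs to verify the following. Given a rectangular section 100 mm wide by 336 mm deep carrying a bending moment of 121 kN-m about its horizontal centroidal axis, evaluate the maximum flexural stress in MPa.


I = b * h^3 / 12 = 100 * 336^3 / 12 = 316108800.0 mm^4
y = h / 2 = 336 / 2 = 168.0 mm
M = 121 kN-m = 121000000.0 N-mm
sigma = M * y / I = 121000000.0 * 168.0 / 316108800.0
= 64.31 MPa

64.31 MPa


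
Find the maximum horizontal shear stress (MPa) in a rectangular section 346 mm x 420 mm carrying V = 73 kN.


A = b * h = 346 * 420 = 145320 mm^2
V = 73 kN = 73000.0 N
tau_max = 1.5 * V / A = 1.5 * 73000.0 / 145320
= 0.7535 MPa

0.7535 MPa


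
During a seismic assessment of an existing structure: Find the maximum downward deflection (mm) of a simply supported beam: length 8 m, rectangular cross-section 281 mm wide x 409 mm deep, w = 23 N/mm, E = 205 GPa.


I = 281 * 409^3 / 12 = 1602119837.42 mm^4
L = 8000.0 mm, w = 23 N/mm, E = 205000.0 MPa
delta = 5 * w * L^4 / (384 * E * I)
= 5 * 23 * 8000.0^4 / (384 * 205000.0 * 1602119837.42)
= 3.7349 mm

3.7349 mm


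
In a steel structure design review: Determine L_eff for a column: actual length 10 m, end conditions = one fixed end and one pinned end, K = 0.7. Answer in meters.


L_eff = K * L
= 0.7 * 10
= 7.0 m

7.0 m


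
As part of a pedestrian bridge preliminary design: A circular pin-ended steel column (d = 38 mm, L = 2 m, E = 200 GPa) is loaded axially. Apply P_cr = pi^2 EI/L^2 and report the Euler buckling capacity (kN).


I = pi * d^4 / 64 = 102353.87 mm^4
L = 2000.0 mm
P_cr = pi^2 * E * I / L^2
= 9.8696 * 200000.0 * 102353.87 / 2000.0^2
= 50509.61 N = 50.5096 kN

50.5096 kN


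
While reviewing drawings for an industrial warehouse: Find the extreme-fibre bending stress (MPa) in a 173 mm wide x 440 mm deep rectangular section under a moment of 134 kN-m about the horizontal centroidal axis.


I = b * h^3 / 12 = 173 * 440^3 / 12 = 1228069333.33 mm^4
y = h / 2 = 440 / 2 = 220.0 mm
M = 134 kN-m = 134000000.0 N-mm
sigma = M * y / I = 134000000.0 * 220.0 / 1228069333.33
= 24.01 MPa

24.01 MPa


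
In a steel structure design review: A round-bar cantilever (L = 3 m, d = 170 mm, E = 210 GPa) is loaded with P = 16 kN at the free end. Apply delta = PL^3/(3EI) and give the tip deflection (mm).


I = pi * d^4 / 64 = pi * 170^4 / 64 = 40998275.0 mm^4
L = 3000.0 mm, P = 16000.0 N, E = 210000.0 MPa
delta = P * L^3 / (3 * E * I)
= 16000.0 * 3000.0^3 / (3 * 210000.0 * 40998275.0)
= 16.7254 mm

16.7254 mm


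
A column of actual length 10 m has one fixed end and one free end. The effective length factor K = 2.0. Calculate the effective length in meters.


L_eff = K * L
= 2.0 * 10
= 20.0 m

20.0 m


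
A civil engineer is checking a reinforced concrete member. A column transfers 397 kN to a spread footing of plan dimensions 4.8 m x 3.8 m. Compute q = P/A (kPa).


A = 4.8 * 3.8 = 18.24 m^2
q = P / A = 397 / 18.24
= 21.7654 kPa

21.7654 kPa


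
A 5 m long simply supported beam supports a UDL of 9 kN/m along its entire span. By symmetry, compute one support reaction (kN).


Total load = w * L = 9 * 5 = 45 kN
By symmetry, each reaction R = total / 2 = 45 / 2 = 22.5 kN

22.5 kN


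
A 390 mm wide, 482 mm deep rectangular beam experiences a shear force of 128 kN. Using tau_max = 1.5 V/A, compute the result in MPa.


A = b * h = 390 * 482 = 187980 mm^2
V = 128 kN = 128000.0 N
tau_max = 1.5 * V / A = 1.5 * 128000.0 / 187980
= 1.0214 MPa

1.0214 MPa


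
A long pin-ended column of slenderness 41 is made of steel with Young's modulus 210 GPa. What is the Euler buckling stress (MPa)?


sigma_cr = pi^2 * E / lambda^2
= 9.8696 * 210000.0 / 41^2
= 9.8696 * 210000.0 / 1681
= 1232.9666 MPa

1232.9666 MPa


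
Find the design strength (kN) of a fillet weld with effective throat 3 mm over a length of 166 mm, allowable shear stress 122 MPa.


Strength = throat * length * allowable stress
= 3 * 166 * 122 N
= 60756 N
= 60.76 kN

60.76 kN


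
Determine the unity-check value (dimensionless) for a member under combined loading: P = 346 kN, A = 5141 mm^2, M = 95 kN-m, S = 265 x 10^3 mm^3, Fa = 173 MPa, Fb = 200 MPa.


f_a = P / A = 346000.0 / 5141 = 67.3021 MPa
f_b = M / S = 95000000.0 / 265000.0 = 358.4906 MPa
Ratio = f_a / Fa + f_b / Fb
= 67.3021 / 173 + 358.4906 / 200
= 2.1815 (dimensionless)

2.1815 (dimensionless)


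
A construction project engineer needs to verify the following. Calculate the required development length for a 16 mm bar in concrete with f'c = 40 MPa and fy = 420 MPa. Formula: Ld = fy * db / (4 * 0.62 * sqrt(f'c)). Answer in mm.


Ld = (fy * db) / (4 * 0.62 * sqrt(f'c))
= (420 * 16) / (4 * 0.62 * sqrt(40))
= 6720 / 15.6849
= 428.44 mm

428.44 mm


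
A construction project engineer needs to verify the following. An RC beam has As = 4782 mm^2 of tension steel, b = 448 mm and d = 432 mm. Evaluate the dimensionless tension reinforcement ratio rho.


rho = As / (b * d)
= 4782 / (448 * 432)
= 4782 / 193536
= 0.024709 (dimensionless)

0.024709 (dimensionless)


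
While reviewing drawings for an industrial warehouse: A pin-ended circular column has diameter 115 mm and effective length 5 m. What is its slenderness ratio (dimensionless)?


Radius of gyration r = d / 4 = 115 / 4 = 28.75 mm
L_eff = 5000.0 mm
Slenderness ratio = L / r = 5000.0 / 28.75 = 173.91 (dimensionless)

173.91 (dimensionless)


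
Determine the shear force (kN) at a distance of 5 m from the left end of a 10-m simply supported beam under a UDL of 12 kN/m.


R_A = w * L / 2 = 12 * 10 / 2 = 60.0 kN
V(x) = R_A - w * x = 60.0 - 12 * 5
= 0.0 kN

0.0 kN


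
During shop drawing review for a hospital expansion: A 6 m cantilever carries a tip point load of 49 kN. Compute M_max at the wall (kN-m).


For a cantilever with a point load at the free end:
M_max = P * L = 49 * 6 = 294 kN-m

294 kN-m


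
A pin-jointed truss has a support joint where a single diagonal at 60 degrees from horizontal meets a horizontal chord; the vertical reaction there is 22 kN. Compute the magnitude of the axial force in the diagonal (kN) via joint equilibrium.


At the joint, only the diagonal has a vertical component, so vertical equilibrium gives:
F * sin(60) = 22
F = 22 / sin(60)
= 22 / 0.866025
= 25.4 kN

25.4 kN


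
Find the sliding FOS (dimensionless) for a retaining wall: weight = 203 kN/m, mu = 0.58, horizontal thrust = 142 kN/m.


Resisting force = mu * W = 0.58 * 203 = 117.74 kN/m
FOS = Resisting / Driving = 117.74 / 142
= 0.8292 (dimensionless)

0.8292 (dimensionless)


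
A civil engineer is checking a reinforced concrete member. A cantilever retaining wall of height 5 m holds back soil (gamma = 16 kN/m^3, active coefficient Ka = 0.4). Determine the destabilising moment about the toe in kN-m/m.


Pa = 0.5 * Ka * gamma * H^2
= 0.5 * 0.4 * 16 * 5^2
= 80.0 kN/m
Arm = H / 3 = 5 / 3 = 1.6667 m
Mo = Pa * arm = Pa * H / 3 = 80.0 * 5 / 3 = 133.3333 kN-m/m

133.3333 kN-m/m


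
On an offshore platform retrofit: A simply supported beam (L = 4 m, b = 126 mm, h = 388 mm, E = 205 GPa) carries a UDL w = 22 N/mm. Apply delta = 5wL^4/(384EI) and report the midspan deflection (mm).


I = 126 * 388^3 / 12 = 613316256.0 mm^4
L = 4000.0 mm, w = 22 N/mm, E = 205000.0 MPa
delta = 5 * w * L^4 / (384 * E * I)
= 5 * 22 * 4000.0^4 / (384 * 205000.0 * 613316256.0)
= 0.5833 mm

0.5833 mm


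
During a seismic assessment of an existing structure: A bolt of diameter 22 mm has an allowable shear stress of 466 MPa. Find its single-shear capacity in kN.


A = pi * d^2 / 4 = pi * 22^2 / 4 = 380.1327 mm^2
V = f_v * A / 1000 = 466 * 380.1327 / 1000
= 177.1418 kN

177.1418 kN


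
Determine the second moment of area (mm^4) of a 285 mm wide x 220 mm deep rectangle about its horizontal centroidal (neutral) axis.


I = b * h^3 / 12
= 285 * 220^3 / 12
= 285 * 10648000 / 12
= 252890000.0 mm^4

252890000.0 mm^4


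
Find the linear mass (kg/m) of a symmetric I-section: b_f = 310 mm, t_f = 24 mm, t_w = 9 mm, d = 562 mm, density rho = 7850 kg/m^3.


A_flanges = 2 * 310 * 24 = 14880 mm^2
A_web = (562 - 2 * 24) * 9 = 4626 mm^2
A_total = 14880 + 4626 = 19506 mm^2 = 0.019506 m^2
Weight = rho * A = 7850 * 0.019506 = 153.1221 kg/m

153.1221 kg/m


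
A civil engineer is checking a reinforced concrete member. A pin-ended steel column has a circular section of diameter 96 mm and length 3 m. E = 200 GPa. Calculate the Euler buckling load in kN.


I = pi * d^4 / 64 = 4169220.18 mm^4
L = 3000.0 mm
P_cr = pi^2 * E * I / L^2
= 9.8696 * 200000.0 * 4169220.18 / 3000.0^2
= 914412.31 N = 914.4123 kN

914.4123 kN


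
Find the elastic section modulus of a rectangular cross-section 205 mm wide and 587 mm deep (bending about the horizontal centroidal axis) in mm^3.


S = b * h^2 / 6
= 205 * 587^2 / 6
= 205 * 344569 / 6
= 11772774.17 mm^3

11772774.17 mm^3


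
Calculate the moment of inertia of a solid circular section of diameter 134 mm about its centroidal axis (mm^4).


r = d / 2 = 134 / 2 = 67.0 mm
I = pi * r^4 / 4 = pi * 67.0^4 / 4
= 15826653.42 mm^4

15826653.42 mm^4


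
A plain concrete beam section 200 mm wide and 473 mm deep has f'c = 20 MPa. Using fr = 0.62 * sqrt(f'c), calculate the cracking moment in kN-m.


fr = 0.62 * sqrt(20) = 0.62 * 4.4721 = 2.7727 MPa
I = 200 * 473^3 / 12 = 1763730283.33 mm^4
y_t = 236.5 mm
M_cr = fr * I / y_t = 2.7727 * 1763730283.33 / 236.5 N-mm
= 20.678 kN-m

20.678 kN-m


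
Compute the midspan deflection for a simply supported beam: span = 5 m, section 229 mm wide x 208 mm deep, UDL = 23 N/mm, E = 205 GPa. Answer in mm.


I = 229 * 208^3 / 12 = 171729237.33 mm^4
L = 5000.0 mm, w = 23 N/mm, E = 205000.0 MPa
delta = 5 * w * L^4 / (384 * E * I)
= 5 * 23 * 5000.0^4 / (384 * 205000.0 * 171729237.33)
= 5.3168 mm

5.3168 mm


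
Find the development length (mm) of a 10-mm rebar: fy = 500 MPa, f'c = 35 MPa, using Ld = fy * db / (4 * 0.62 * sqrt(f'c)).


Ld = (fy * db) / (4 * 0.62 * sqrt(f'c))
= (500 * 10) / (4 * 0.62 * sqrt(35))
= 5000 / 14.6719
= 340.79 mm

340.79 mm


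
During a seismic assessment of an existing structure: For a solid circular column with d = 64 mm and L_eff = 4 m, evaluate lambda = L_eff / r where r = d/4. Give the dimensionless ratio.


Radius of gyration r = d / 4 = 64 / 4 = 16.0 mm
L_eff = 4000.0 mm
Slenderness ratio = L / r = 4000.0 / 16.0 = 250.0 (dimensionless)

250.0 (dimensionless)


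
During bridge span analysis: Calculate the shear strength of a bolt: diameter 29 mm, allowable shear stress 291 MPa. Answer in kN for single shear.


A = pi * d^2 / 4 = pi * 29^2 / 4 = 660.5199 mm^2
V = f_v * A / 1000 = 291 * 660.5199 / 1000
= 192.2113 kN

192.2113 kN


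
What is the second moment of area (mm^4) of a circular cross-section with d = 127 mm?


r = d / 2 = 127 / 2 = 63.5 mm
I = pi * r^4 / 4 = pi * 63.5^4 / 4
= 12769820.2 mm^4

12769820.2 mm^4


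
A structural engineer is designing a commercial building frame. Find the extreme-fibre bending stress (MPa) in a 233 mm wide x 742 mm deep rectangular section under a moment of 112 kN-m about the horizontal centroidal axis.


I = b * h^3 / 12 = 233 * 742^3 / 12 = 7932067308.67 mm^4
y = h / 2 = 742 / 2 = 371.0 mm
M = 112 kN-m = 112000000.0 N-mm
sigma = M * y / I = 112000000.0 * 371.0 / 7932067308.67
= 5.24 MPa

5.24 MPa


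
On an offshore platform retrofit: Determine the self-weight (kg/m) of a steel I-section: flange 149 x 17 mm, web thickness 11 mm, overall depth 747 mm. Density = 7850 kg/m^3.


A_flanges = 2 * 149 * 17 = 5066 mm^2
A_web = (747 - 2 * 17) * 11 = 7843 mm^2
A_total = 5066 + 7843 = 12909 mm^2 = 0.012909 m^2
Weight = rho * A = 7850 * 0.012909 = 101.3357 kg/m

101.3357 kg/m


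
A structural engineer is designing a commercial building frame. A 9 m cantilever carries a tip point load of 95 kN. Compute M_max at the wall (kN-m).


For a cantilever with a point load at the free end:
M_max = P * L = 95 * 9 = 855 kN-m

855 kN-m


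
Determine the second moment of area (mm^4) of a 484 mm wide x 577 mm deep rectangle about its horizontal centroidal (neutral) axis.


I = b * h^3 / 12
= 484 * 577^3 / 12
= 484 * 192100033 / 12
= 7748034664.33 mm^4

7748034664.33 mm^4


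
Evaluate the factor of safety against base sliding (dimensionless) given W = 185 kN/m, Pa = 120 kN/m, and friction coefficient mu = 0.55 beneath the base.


Resisting force = mu * W = 0.55 * 185 = 101.75 kN/m
FOS = Resisting / Driving = 101.75 / 120
= 0.8479 (dimensionless)

0.8479 (dimensionless)


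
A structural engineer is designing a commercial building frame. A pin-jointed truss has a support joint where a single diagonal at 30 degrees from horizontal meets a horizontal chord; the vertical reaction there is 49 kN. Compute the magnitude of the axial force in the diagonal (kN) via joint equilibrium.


At the joint, only the diagonal has a vertical component, so vertical equilibrium gives:
F * sin(30) = 49
F = 49 / sin(30)
= 49 / 0.5
= 98.0 kN

98.0 kN


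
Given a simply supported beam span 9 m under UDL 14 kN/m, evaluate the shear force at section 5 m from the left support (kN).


R_A = w * L / 2 = 14 * 9 / 2 = 63.0 kN
V(x) = R_A - w * x = 63.0 - 14 * 5
= -7.0 kN

-7.0 kN


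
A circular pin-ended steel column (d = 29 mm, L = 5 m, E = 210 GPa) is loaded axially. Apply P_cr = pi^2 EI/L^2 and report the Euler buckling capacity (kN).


I = pi * d^4 / 64 = 34718.57 mm^4
L = 5000.0 mm
P_cr = pi^2 * E * I / L^2
= 9.8696 * 210000.0 * 34718.57 / 5000.0^2
= 2878.33 N = 2.8783 kN

2.8783 kN


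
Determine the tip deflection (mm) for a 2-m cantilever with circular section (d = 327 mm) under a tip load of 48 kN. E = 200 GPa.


I = pi * d^4 / 64 = pi * 327^4 / 64 = 561255887.01 mm^4
L = 2000.0 mm, P = 48000.0 N, E = 200000.0 MPa
delta = P * L^3 / (3 * E * I)
= 48000.0 * 2000.0^3 / (3 * 200000.0 * 561255887.01)
= 1.1403 mm

1.1403 mm


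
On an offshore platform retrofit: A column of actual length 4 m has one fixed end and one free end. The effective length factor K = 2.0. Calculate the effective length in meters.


L_eff = K * L
= 2.0 * 4
= 8.0 m

8.0 m


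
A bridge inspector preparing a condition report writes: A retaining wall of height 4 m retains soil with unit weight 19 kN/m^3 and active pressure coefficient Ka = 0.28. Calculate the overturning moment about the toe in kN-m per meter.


Pa = 0.5 * Ka * gamma * H^2
= 0.5 * 0.28 * 19 * 4^2
= 42.56 kN/m
Arm = H / 3 = 4 / 3 = 1.3333 m
Mo = Pa * arm = Pa * H / 3 = 42.56 * 4 / 3 = 56.7467 kN-m/m

56.7467 kN-m/m


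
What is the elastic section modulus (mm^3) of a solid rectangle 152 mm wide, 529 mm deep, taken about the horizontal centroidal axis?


S = b * h^2 / 6
= 152 * 529^2 / 6
= 152 * 279841 / 6
= 7089305.33 mm^3

7089305.33 mm^3


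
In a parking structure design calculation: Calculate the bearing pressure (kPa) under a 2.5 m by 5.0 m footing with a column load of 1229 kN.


A = 2.5 * 5.0 = 12.5 m^2
q = P / A = 1229 / 12.5
= 98.32 kPa

98.32 kPa


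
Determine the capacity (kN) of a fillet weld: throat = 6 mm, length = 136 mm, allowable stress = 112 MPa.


Strength = throat * length * allowable stress
= 6 * 136 * 112 N
= 91392 N
= 91.39 kN

91.39 kN


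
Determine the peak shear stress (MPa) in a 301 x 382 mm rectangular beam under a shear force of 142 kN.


A = b * h = 301 * 382 = 114982 mm^2
V = 142 kN = 142000.0 N
tau_max = 1.5 * V / A = 1.5 * 142000.0 / 114982
= 1.8525 MPa

1.8525 MPa


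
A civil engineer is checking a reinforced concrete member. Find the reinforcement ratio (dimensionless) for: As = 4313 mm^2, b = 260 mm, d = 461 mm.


rho = As / (b * d)
= 4313 / (260 * 461)
= 4313 / 119860
= 0.035984 (dimensionless)

0.035984 (dimensionless)


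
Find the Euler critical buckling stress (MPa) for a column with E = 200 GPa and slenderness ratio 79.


sigma_cr = pi^2 * E / lambda^2
= 9.8696 * 200000.0 / 79^2
= 9.8696 * 200000.0 / 6241
= 316.2828 MPa

316.2828 MPa


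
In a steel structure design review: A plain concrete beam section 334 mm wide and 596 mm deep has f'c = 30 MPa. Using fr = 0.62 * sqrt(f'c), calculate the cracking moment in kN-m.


fr = 0.62 * sqrt(30) = 0.62 * 5.4772 = 3.3959 MPa
I = 334 * 596^3 / 12 = 5892559818.67 mm^4
y_t = 298.0 mm
M_cr = fr * I / y_t = 3.3959 * 5892559818.67 / 298.0 N-mm
= 67.1491 kN-m

67.1491 kN-m


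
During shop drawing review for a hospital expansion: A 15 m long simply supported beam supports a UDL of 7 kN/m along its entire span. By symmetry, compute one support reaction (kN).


Total load = w * L = 7 * 15 = 105 kN
By symmetry, each reaction R = total / 2 = 105 / 2 = 52.5 kN

52.5 kN


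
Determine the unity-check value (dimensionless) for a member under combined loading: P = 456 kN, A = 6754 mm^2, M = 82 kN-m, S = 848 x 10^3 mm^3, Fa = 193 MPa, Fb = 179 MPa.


f_a = P / A = 456000.0 / 6754 = 67.5155 MPa
f_b = M / S = 82000000.0 / 848000.0 = 96.6981 MPa
Ratio = f_a / Fa + f_b / Fb
= 67.5155 / 193 + 96.6981 / 179
= 0.89 (dimensionless)

0.89 (dimensionless)


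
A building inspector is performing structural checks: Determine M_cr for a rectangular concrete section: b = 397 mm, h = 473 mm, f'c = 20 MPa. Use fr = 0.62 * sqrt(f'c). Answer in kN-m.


fr = 0.62 * sqrt(20) = 0.62 * 4.4721 = 2.7727 MPa
I = 397 * 473^3 / 12 = 3501004612.42 mm^4
y_t = 236.5 mm
M_cr = fr * I / y_t = 2.7727 * 3501004612.42 / 236.5 N-mm
= 41.0458 kN-m

41.0458 kN-m


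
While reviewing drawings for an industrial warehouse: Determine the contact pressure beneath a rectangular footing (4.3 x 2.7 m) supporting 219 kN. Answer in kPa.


A = 4.3 * 2.7 = 11.61 m^2
q = P / A = 219 / 11.61
= 18.863 kPa

18.863 kPa


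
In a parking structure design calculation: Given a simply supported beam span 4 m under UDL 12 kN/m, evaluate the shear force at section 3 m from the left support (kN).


R_A = w * L / 2 = 12 * 4 / 2 = 24.0 kN
V(x) = R_A - w * x = 24.0 - 12 * 3
= -12.0 kN

-12.0 kN


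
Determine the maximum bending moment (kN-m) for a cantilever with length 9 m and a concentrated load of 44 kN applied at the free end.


For a cantilever with a point load at the free end:
M_max = P * L = 44 * 9 = 396 kN-m

396 kN-m


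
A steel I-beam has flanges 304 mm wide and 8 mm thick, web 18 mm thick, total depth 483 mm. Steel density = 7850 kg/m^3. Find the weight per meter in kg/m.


A_flanges = 2 * 304 * 8 = 4864 mm^2
A_web = (483 - 2 * 8) * 18 = 8406 mm^2
A_total = 4864 + 8406 = 13270 mm^2 = 0.013270 m^2
Weight = rho * A = 7850 * 0.013270 = 104.1695 kg/m

104.1695 kg/m


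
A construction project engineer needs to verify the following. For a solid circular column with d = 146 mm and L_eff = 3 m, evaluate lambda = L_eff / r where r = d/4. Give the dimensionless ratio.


Radius of gyration r = d / 4 = 146 / 4 = 36.5 mm
L_eff = 3000.0 mm
Slenderness ratio = L / r = 3000.0 / 36.5 = 82.19 (dimensionless)

82.19 (dimensionless)


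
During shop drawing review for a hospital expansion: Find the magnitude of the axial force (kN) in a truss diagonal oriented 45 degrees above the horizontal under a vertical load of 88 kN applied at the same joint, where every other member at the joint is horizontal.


At the joint, only the diagonal has a vertical component, so vertical equilibrium gives:
F * sin(45) = 88
F = 88 / sin(45)
= 88 / 0.707107
= 124.45 kN

124.45 kN


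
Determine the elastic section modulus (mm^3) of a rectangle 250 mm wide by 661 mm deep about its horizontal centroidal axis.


S = b * h^2 / 6
= 250 * 661^2 / 6
= 250 * 436921 / 6
= 18205041.67 mm^3

18205041.67 mm^3


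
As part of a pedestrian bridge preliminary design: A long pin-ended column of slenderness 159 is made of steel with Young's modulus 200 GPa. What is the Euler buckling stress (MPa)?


sigma_cr = pi^2 * E / lambda^2
= 9.8696 * 200000.0 / 159^2
= 9.8696 * 200000.0 / 25281
= 78.0792 MPa

78.0792 MPa


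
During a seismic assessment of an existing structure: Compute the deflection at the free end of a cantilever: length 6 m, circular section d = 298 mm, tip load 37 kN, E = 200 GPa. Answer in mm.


I = pi * d^4 / 64 = pi * 298^4 / 64 = 387110503.31 mm^4
L = 6000.0 mm, P = 37000.0 N, E = 200000.0 MPa
delta = P * L^3 / (3 * E * I)
= 37000.0 * 6000.0^3 / (3 * 200000.0 * 387110503.31)
= 34.4088 mm

34.4088 mm


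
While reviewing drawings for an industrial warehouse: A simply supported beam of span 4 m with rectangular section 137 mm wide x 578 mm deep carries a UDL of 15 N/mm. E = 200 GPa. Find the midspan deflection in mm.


I = 137 * 578^3 / 12 = 2204564635.33 mm^4
L = 4000.0 mm, w = 15 N/mm, E = 200000.0 MPa
delta = 5 * w * L^4 / (384 * E * I)
= 5 * 15 * 4000.0^4 / (384 * 200000.0 * 2204564635.33)
= 0.1134 mm

0.1134 mm


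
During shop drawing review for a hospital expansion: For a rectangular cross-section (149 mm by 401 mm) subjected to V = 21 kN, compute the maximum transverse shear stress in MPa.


A = b * h = 149 * 401 = 59749 mm^2
V = 21 kN = 21000.0 N
tau_max = 1.5 * V / A = 1.5 * 21000.0 / 59749
= 0.5272 MPa

0.5272 MPa


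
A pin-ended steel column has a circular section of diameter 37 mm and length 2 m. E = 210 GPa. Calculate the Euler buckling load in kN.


I = pi * d^4 / 64 = 91997.66 mm^4
L = 2000.0 mm
P_cr = pi^2 * E * I / L^2
= 9.8696 * 210000.0 * 91997.66 / 2000.0^2
= 47668.98 N = 47.669 kN

47.669 kN


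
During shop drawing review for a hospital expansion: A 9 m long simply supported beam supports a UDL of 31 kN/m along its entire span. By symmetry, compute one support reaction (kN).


Total load = w * L = 31 * 9 = 279 kN
By symmetry, each reaction R = total / 2 = 279 / 2 = 139.5 kN

139.5 kN


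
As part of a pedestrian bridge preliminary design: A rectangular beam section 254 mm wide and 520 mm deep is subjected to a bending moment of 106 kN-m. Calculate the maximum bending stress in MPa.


I = b * h^3 / 12 = 254 * 520^3 / 12 = 2976202666.67 mm^4
y = h / 2 = 520 / 2 = 260.0 mm
M = 106 kN-m = 106000000.0 N-mm
sigma = M * y / I = 106000000.0 * 260.0 / 2976202666.67
= 9.26 MPa

9.26 MPa


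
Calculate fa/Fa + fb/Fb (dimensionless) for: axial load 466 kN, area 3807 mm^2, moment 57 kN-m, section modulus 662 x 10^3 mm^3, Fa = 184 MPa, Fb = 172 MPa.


f_a = P / A = 466000.0 / 3807 = 122.4061 MPa
f_b = M / S = 57000000.0 / 662000.0 = 86.1027 MPa
Ratio = f_a / Fa + f_b / Fb
= 122.4061 / 184 + 86.1027 / 172
= 1.1658 (dimensionless)

1.1658 (dimensionless)


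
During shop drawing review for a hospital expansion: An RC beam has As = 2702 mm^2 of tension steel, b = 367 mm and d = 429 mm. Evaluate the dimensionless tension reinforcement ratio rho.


rho = As / (b * d)
= 2702 / (367 * 429)
= 2702 / 157443
= 0.017162 (dimensionless)

0.017162 (dimensionless)


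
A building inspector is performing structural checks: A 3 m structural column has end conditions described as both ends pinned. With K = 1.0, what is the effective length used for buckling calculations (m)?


L_eff = K * L
= 1.0 * 3
= 3.0 m

3.0 m


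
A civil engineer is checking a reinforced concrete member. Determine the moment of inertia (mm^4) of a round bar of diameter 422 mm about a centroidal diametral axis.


r = d / 2 = 422 / 2 = 211.0 mm
I = pi * r^4 / 4 = pi * 211.0^4 / 4
= 1556752968.6 mm^4

1556752968.6 mm^4
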